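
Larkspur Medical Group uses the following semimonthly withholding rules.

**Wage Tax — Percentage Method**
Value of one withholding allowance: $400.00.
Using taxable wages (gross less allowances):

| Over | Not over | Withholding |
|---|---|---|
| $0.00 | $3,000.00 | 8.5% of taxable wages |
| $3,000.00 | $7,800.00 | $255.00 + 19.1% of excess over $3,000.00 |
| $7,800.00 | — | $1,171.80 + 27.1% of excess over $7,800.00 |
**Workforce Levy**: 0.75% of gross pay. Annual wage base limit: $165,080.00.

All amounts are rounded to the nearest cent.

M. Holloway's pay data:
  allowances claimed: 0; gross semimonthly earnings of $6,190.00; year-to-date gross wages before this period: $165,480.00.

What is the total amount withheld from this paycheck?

$864.29

Wage Tax: taxable = $6,190.00
  $255.00 + 19.1% × ($6,190.00 − $3,000.00) = $255.00 + 19.1% × $3,190.00 = $864.29
Workforce Levy: YTD $165,480.00 ≥ cap $165,080.00 → $0.00
Total: $864.29 + $0.00 = $864.29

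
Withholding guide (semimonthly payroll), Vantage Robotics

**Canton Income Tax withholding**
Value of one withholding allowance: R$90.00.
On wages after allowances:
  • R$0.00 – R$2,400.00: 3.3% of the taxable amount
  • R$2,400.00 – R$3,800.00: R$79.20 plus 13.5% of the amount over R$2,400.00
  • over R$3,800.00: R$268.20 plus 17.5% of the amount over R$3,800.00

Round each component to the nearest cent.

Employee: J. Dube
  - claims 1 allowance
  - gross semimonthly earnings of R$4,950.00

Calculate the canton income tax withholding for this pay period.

Canton Income Tax: taxable = R$4,950.00 − 1×R$90.00 = R$4,860.00
  R$268.20 + 17.5% × (R$4,860.00 − R$3,800.00) = R$268.20 + 17.5% × R$1,060.00 = R$453.70

R$453.70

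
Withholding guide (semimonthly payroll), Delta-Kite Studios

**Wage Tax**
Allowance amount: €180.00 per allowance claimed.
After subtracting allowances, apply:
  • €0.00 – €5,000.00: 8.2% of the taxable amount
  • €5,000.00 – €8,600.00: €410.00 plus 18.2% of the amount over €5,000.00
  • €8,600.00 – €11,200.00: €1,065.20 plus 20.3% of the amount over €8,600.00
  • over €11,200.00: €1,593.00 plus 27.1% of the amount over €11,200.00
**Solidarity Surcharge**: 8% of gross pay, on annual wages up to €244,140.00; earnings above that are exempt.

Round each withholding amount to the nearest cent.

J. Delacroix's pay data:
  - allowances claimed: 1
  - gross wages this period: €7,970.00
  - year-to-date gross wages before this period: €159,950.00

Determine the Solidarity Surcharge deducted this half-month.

€637.60

Solidarity Surcharge: 8% × €7,970.00 = €637.60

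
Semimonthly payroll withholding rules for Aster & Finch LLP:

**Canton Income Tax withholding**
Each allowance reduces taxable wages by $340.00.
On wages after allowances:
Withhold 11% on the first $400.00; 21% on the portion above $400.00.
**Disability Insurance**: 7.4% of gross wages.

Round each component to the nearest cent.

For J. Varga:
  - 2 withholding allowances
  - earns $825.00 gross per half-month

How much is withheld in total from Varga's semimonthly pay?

Canton Income Tax: taxable = $825.00 − 2×$340.00 = $145.00
  11% × $145.00 = $15.95
Disability Insurance: 7.4% × $825.00 = $61.05
Total: $15.95 + $61.05 = $77.00

$77.00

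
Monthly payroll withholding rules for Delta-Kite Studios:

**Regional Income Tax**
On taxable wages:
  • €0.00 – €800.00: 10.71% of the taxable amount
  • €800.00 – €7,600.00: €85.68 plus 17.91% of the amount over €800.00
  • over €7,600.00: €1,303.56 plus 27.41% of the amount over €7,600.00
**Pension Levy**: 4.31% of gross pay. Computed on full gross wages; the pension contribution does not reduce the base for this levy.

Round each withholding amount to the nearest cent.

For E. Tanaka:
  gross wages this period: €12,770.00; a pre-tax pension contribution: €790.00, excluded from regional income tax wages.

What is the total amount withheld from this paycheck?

Regional Income Tax: taxable = €12,770.00 − €790.00 = €11,980.00
  €1,303.56 + 27.41% × (€11,980.00 − €7,600.00) = €1,303.56 + 27.41% × €4,380.00 = €2,504.12
Pension Levy: 4.31% × €12,770.00 = €550.39
Total: €2,504.12 + €550.39 = €3,054.51

€3,054.51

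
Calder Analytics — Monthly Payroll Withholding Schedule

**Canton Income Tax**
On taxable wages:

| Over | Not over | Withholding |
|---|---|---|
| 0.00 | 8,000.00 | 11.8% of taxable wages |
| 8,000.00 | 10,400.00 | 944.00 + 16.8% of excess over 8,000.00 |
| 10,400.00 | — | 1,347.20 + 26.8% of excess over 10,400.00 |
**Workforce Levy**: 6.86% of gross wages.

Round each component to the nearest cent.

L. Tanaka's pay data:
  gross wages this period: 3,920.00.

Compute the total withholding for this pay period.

Canton Income Tax: taxable = 3,920.00
  11.8% × 3,920.00 = 462.56
Workforce Levy: 6.86% × 3,920.00 = 268.91
Total: 462.56 + 268.91 = 731.47

731.47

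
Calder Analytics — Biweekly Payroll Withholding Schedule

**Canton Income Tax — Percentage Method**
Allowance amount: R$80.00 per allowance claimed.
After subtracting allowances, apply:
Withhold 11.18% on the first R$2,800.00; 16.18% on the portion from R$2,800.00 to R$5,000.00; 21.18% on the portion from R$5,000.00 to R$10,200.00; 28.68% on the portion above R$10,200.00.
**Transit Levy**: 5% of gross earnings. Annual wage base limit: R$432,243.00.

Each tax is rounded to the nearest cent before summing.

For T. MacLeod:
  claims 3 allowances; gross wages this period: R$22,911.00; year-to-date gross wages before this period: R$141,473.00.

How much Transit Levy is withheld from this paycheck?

Transit Levy: 5% × R$22,911.00 = R$1,145.55

R$1,145.55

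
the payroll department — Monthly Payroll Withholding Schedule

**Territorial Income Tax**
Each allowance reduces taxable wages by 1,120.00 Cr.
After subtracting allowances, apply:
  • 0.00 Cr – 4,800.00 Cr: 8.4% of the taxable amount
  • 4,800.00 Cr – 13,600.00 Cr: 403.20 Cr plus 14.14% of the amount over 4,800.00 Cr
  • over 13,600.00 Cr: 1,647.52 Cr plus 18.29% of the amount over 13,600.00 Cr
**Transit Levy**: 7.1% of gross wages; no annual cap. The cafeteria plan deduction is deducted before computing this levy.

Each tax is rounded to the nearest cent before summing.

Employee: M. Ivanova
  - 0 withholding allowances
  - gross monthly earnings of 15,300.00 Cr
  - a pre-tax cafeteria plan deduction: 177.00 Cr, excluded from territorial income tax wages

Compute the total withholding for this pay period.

Territorial Income Tax: taxable = 15,300.00 Cr − 177.00 Cr = 15,123.00 Cr
  1,647.52 Cr + 18.29% × (15,123.00 Cr − 13,600.00 Cr) = 1,647.52 Cr + 18.29% × 1,523.00 Cr = 1,926.08 Cr
Transit Levy: 7.1% × 15,123.00 Cr = 1,073.73 Cr
Total: 1,926.08 Cr + 1,073.73 Cr = 2,999.81 Cr

2,999.81 Cr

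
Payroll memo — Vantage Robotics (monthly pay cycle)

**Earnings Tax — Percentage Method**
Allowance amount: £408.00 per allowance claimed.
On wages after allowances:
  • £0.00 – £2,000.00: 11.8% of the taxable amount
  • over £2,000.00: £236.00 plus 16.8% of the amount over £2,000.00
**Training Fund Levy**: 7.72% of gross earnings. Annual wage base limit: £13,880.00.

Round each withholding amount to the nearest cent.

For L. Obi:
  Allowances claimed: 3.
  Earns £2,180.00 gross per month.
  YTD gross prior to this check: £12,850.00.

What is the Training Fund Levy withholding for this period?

£79.52

Training Fund Levy: cap £13,880.00 − YTD £12,850.00 = £1,030.00 subject; 7.72% × £1,030.00 = £79.52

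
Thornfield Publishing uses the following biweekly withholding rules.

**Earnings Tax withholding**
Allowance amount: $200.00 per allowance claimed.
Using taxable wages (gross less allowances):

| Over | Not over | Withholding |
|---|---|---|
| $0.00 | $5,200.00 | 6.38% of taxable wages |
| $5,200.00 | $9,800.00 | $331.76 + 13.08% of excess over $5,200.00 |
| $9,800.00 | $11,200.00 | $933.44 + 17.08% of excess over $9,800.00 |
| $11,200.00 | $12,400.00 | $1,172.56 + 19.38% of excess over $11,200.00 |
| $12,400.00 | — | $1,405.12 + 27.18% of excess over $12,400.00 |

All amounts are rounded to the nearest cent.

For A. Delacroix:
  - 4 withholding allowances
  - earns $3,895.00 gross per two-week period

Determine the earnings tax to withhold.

Earnings Tax: taxable = $3,895.00 − 4×$200.00 = $3,095.00
  6.38% × $3,095.00 = $197.46

$197.46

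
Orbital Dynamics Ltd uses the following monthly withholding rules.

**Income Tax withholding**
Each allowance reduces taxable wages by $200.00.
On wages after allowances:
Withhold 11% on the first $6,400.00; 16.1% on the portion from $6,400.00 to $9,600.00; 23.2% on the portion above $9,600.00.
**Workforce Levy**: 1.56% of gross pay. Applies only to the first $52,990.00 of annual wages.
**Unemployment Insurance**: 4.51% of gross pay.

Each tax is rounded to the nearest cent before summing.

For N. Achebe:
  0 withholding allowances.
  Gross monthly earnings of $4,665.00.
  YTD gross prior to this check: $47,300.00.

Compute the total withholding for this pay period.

$796.31

Income Tax: taxable = $4,665.00
  11% × $4,665.00 = $513.15
Workforce Levy: 1.56% × $4,665.00 = $72.77
Unemployment Insurance: 4.51% × $4,665.00 = $210.39
Total: $513.15 + $72.77 + $210.39 = $796.31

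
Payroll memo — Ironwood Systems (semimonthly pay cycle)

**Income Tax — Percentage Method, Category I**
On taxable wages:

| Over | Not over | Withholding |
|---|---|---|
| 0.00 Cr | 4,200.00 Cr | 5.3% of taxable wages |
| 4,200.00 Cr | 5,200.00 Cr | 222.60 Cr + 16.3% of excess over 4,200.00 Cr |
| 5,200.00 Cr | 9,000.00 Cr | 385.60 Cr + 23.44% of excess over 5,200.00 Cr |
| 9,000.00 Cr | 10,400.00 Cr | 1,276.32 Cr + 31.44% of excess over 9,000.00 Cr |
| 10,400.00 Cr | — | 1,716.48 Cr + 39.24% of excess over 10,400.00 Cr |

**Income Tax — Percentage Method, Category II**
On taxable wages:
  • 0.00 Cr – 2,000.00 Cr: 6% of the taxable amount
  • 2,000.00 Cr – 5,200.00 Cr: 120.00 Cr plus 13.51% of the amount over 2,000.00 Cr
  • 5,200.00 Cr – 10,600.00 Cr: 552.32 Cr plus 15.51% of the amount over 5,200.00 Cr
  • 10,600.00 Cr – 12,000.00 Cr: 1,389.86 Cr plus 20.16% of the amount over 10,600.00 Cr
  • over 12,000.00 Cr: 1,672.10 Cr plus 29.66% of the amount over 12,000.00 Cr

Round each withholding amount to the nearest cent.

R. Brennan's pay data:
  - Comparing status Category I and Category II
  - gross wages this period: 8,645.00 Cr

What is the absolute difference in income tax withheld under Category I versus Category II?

106.47 Cr

Income Tax (Category I): taxable = 8,645.00 Cr
  385.60 Cr + 23.44% × (8,645.00 Cr − 5,200.00 Cr) = 385.60 Cr + 23.44% × 3,445.00 Cr = 1,193.11 Cr
Income Tax (Category II): taxable = 8,645.00 Cr
  552.32 Cr + 15.51% × (8,645.00 Cr − 5,200.00 Cr) = 552.32 Cr + 15.51% × 3,445.00 Cr = 1,086.64 Cr
Difference: |1,193.11 Cr − 1,086.64 Cr| = 106.47 Cr (higher under Category I)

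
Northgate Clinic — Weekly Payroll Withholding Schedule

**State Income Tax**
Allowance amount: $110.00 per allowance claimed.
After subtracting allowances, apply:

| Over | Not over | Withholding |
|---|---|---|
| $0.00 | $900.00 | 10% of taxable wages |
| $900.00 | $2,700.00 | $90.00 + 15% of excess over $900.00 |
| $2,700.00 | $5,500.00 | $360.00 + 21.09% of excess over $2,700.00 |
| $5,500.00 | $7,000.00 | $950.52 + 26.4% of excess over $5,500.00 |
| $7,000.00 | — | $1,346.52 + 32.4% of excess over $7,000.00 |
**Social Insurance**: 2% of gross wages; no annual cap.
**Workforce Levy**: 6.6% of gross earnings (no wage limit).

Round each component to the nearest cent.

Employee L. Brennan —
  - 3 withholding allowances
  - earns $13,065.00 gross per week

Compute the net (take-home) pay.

State Income Tax: taxable = $13,065.00 − 3×$110.00 = $12,735.00
  $1,346.52 + 32.4% × ($12,735.00 − $7,000.00) = $1,346.52 + 32.4% × $5,735.00 = $3,204.66
Social Insurance: 2% × $13,065.00 = $261.30
Workforce Levy: 6.6% × $13,065.00 = $862.29
Total withheld: $3,204.66 + $261.30 + $862.29 = $4,328.25
Net pay: $13,065.00 − $4,328.25 = $8,736.75

$8,736.75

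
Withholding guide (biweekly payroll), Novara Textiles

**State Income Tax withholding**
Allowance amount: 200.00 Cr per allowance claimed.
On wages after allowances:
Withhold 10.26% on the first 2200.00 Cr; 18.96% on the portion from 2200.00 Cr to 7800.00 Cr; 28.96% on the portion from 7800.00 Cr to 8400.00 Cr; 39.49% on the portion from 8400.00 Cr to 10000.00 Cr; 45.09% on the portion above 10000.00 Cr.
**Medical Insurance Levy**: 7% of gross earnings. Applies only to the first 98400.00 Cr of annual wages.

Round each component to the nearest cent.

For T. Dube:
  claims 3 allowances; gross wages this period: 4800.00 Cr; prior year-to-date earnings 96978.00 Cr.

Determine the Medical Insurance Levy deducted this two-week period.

Medical Insurance Levy: cap 98400.00 Cr − YTD 96978.00 Cr = 1422.00 Cr subject; 7% × 1422.00 Cr = 99.54 Cr

99.54 Cr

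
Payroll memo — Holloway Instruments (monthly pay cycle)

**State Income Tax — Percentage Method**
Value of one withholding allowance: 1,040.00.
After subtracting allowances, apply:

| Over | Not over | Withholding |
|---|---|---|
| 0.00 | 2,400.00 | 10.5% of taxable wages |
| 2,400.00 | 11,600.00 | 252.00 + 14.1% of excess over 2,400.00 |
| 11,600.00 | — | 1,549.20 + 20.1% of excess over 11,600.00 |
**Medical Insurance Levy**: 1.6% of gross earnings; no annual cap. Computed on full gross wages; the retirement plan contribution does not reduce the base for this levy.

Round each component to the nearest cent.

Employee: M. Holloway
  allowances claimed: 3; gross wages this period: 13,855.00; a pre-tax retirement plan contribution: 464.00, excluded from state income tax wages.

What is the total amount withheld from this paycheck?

State Income Tax: taxable = 13,855.00 − 464.00 − 3×1,040.00 = 10,271.00
  252.00 + 14.1% × (10,271.00 − 2,400.00) = 252.00 + 14.1% × 7,871.00 = 1,361.81
Medical Insurance Levy: 1.6% × 13,855.00 = 221.68
Total: 1,361.81 + 221.68 = 1,583.49

1,583.49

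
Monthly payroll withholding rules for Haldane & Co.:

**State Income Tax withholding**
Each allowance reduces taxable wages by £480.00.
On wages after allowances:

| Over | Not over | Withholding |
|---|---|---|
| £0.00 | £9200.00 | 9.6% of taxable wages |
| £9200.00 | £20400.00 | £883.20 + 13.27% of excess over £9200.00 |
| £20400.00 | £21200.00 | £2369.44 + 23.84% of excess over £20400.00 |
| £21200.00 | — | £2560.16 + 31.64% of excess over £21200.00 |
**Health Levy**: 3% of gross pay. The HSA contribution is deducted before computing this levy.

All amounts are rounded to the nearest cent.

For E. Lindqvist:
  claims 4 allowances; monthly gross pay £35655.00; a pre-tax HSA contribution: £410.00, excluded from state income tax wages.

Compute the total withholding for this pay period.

£7453.86

State Income Tax: taxable = £35655.00 − £410.00 − 4×£480.00 = £33325.00
  £2560.16 + 31.64% × (£33325.00 − £21200.00) = £2560.16 + 31.64% × £12125.00 = £6396.51
Health Levy: 3% × £35245.00 = £1057.35
Total: £6396.51 + £1057.35 = £7453.86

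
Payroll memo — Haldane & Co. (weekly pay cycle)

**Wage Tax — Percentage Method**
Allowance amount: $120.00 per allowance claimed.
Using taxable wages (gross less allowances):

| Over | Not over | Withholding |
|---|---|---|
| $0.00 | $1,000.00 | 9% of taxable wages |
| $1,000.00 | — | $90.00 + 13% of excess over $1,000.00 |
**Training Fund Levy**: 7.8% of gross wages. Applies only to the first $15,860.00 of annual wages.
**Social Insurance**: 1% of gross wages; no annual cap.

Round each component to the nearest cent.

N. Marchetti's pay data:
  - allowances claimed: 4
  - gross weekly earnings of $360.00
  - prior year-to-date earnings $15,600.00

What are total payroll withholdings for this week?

$23.88

Wage Tax: taxable = $360.00 − 4×$120.00 = $-120.00
  Taxable ≤ 0 → $0.00
Training Fund Levy: cap $15,860.00 − YTD $15,600.00 = $260.00 subject; 7.8% × $260.00 = $20.28
Social Insurance: 1% × $360.00 = $3.60
Total: $0.00 + $20.28 + $3.60 = $23.88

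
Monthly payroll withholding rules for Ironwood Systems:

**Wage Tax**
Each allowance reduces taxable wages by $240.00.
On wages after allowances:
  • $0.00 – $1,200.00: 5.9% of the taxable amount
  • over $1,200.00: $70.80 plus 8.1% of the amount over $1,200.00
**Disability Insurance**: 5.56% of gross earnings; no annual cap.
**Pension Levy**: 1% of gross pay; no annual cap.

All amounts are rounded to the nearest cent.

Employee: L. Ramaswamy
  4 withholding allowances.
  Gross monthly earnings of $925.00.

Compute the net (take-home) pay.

Wage Tax: taxable = $925.00 − 4×$240.00 = $-35.00
  Taxable ≤ 0 → $0.00
Disability Insurance: 5.56% × $925.00 = $51.43
Pension Levy: 1% × $925.00 = $9.25
Total withheld: $0.00 + $51.43 + $9.25 = $60.68
Net pay: $925.00 − $60.68 = $864.32

$864.32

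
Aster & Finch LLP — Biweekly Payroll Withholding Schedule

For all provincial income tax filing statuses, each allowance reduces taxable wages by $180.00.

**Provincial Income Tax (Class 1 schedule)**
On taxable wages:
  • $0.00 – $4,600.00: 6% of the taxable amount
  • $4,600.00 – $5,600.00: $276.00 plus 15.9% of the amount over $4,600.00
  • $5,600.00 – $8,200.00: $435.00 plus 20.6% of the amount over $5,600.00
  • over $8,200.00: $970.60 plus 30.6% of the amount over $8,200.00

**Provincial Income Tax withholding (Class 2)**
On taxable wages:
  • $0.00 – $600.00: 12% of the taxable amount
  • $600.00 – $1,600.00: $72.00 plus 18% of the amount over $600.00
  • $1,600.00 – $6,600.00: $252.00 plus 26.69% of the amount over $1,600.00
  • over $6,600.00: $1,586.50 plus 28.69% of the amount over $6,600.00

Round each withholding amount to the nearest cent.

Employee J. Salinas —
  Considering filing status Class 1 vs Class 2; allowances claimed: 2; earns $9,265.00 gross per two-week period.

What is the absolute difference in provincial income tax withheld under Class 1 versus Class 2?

Provincial Income Tax (Class 1): taxable = $9,265.00 − 2×$180.00 = $8,905.00
  $970.60 + 30.6% × ($8,905.00 − $8,200.00) = $970.60 + 30.6% × $705.00 = $1,186.33
Provincial Income Tax (Class 2): taxable = $9,265.00 − 2×$180.00 = $8,905.00
  $1,586.50 + 28.69% × ($8,905.00 − $6,600.00) = $1,586.50 + 28.69% × $2,305.00 = $2,247.80
Difference: |$1,186.33 − $2,247.80| = $1,061.47 (higher under Class 2)

$1,061.47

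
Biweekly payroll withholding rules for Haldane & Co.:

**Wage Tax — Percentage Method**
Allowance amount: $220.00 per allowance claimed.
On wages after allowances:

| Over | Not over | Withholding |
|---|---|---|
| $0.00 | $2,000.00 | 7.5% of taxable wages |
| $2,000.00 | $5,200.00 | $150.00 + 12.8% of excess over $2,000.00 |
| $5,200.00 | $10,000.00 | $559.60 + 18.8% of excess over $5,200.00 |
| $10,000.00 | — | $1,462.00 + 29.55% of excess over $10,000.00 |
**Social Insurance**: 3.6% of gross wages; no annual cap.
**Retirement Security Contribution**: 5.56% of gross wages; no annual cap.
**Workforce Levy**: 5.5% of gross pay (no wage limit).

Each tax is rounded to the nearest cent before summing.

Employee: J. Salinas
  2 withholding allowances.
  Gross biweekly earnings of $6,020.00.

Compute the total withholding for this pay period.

Wage Tax: taxable = $6,020.00 − 2×$220.00 = $5,580.00
  $559.60 + 18.8% × ($5,580.00 − $5,200.00) = $559.60 + 18.8% × $380.00 = $631.04
Social Insurance: 3.6% × $6,020.00 = $216.72
Retirement Security Contribution: 5.56% × $6,020.00 = $334.71
Workforce Levy: 5.5% × $6,020.00 = $331.10
Total: $631.04 + $216.72 + $334.71 + $331.10 = $1,513.57

$1,513.57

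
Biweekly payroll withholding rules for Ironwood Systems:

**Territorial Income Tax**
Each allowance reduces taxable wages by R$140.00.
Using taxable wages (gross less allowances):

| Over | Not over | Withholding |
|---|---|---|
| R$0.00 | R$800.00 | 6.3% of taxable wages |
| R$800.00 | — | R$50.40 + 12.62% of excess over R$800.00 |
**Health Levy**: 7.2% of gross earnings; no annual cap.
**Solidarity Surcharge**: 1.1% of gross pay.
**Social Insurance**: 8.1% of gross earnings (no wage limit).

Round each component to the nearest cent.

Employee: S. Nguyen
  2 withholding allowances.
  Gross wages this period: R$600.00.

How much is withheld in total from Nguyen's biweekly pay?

Territorial Income Tax: taxable = R$600.00 − 2×R$140.00 = R$320.00
  6.3% × R$320.00 = R$20.16
Health Levy: 7.2% × R$600.00 = R$43.20
Solidarity Surcharge: 1.1% × R$600.00 = R$6.60
Social Insurance: 8.1% × R$600.00 = R$48.60
Total: R$20.16 + R$43.20 + R$6.60 + R$48.60 = R$118.56

R$118.56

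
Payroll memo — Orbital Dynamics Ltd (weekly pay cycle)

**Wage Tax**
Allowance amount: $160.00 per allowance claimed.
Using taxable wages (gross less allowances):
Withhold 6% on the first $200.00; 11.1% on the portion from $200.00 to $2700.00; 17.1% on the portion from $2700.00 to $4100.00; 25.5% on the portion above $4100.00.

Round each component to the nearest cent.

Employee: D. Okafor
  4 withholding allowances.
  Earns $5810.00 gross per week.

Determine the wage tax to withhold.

$801.75

Wage Tax: taxable = $5810.00 − 4×$160.00 = $5170.00
  $528.90 + 25.5% × ($5170.00 − $4100.00) = $528.90 + 25.5% × $1070.00 = $801.75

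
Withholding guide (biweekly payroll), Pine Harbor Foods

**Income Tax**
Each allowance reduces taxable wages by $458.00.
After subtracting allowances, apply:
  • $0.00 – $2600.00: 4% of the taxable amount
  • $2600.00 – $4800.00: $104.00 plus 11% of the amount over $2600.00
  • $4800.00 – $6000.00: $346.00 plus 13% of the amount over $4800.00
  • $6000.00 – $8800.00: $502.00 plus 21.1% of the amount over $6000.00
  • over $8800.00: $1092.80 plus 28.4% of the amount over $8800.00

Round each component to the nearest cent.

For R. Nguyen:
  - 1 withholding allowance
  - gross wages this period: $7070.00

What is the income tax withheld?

$631.13

Income Tax: taxable = $7070.00 − 1×$458.00 = $6612.00
  $502.00 + 21.1% × ($6612.00 − $6000.00) = $502.00 + 21.1% × $612.00 = $631.13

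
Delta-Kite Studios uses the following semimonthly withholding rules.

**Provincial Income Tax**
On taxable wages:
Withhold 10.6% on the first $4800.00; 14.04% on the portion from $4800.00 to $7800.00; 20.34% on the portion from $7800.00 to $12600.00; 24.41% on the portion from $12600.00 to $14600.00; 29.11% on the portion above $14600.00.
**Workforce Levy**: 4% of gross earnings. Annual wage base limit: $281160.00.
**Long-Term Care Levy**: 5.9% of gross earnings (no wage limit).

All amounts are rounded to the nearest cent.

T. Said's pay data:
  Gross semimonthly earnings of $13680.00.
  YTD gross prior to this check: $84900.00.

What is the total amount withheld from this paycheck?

Provincial Income Tax: taxable = $13680.00
  $1906.32 + 24.41% × ($13680.00 − $12600.00) = $1906.32 + 24.41% × $1080.00 = $2169.95
Workforce Levy: 4% × $13680.00 = $547.20
Long-Term Care Levy: 5.9% × $13680.00 = $807.12
Total: $2169.95 + $547.20 + $807.12 = $3524.27

$3524.27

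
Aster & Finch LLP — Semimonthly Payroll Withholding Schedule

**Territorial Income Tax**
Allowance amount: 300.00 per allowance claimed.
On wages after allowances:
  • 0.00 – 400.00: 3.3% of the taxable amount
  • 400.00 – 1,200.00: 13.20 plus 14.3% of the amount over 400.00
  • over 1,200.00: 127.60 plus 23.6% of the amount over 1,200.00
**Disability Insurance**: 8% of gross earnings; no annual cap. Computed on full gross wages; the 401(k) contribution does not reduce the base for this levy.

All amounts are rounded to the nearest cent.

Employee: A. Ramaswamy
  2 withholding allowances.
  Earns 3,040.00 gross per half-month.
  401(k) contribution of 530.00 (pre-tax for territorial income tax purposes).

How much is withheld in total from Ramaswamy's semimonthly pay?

Territorial Income Tax: taxable = 3,040.00 − 530.00 − 2×300.00 = 1,910.00
  127.60 + 23.6% × (1,910.00 − 1,200.00) = 127.60 + 23.6% × 710.00 = 295.16
Disability Insurance: 8% × 3,040.00 = 243.20
Total: 295.16 + 243.20 = 538.36

538.36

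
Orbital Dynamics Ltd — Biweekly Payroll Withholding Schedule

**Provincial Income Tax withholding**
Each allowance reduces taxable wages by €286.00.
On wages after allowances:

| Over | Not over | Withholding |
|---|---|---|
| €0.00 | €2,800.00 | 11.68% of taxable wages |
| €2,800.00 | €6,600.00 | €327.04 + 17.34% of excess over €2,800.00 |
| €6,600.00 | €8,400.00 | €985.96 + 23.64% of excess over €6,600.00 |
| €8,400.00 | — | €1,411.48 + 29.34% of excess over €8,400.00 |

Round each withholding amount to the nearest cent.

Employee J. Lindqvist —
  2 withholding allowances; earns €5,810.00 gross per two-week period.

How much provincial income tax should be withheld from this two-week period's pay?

Provincial Income Tax: taxable = €5,810.00 − 2×€286.00 = €5,238.00
  €327.04 + 17.34% × (€5,238.00 − €2,800.00) = €327.04 + 17.34% × €2,438.00 = €749.79

€749.79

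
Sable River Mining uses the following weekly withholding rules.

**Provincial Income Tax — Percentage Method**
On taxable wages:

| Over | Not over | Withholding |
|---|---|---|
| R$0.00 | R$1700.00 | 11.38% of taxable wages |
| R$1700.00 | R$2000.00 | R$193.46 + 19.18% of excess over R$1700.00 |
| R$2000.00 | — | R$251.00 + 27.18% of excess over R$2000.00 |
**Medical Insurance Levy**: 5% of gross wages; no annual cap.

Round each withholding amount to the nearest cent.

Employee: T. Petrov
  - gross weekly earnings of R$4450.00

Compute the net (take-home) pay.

Provincial Income Tax: taxable = R$4450.00
  R$251.00 + 27.18% × (R$4450.00 − R$2000.00) = R$251.00 + 27.18% × R$2450.00 = R$916.91
Medical Insurance Levy: 5% × R$4450.00 = R$222.50
Total withheld: R$916.91 + R$222.50 = R$1139.41
Net pay: R$4450.00 − R$1139.41 = R$3310.59

R$3310.59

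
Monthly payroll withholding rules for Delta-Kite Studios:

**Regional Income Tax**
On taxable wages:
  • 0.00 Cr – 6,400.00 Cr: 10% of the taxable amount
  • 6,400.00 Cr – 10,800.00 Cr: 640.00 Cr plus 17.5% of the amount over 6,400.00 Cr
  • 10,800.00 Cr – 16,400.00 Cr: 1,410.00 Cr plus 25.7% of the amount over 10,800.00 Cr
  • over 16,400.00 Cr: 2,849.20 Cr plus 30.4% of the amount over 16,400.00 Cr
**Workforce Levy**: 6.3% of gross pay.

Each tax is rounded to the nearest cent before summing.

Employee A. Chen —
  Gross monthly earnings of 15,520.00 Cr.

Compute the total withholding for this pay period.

3,600.80 Cr

Regional Income Tax: taxable = 15,520.00 Cr
  1,410.00 Cr + 25.7% × (15,520.00 Cr − 10,800.00 Cr) = 1,410.00 Cr + 25.7% × 4,720.00 Cr = 2,623.04 Cr
Workforce Levy: 6.3% × 15,520.00 Cr = 977.76 Cr
Total: 2,623.04 Cr + 977.76 Cr = 3,600.80 Cr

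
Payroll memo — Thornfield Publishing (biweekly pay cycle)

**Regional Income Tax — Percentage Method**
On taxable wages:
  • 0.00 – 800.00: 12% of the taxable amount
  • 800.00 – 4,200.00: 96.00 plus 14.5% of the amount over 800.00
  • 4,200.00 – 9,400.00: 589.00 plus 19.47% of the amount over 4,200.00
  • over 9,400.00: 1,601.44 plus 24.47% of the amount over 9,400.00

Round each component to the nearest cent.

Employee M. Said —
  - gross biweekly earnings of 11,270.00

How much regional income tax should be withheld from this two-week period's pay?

Regional Income Tax: taxable = 11,270.00
  1,601.44 + 24.47% × (11,270.00 − 9,400.00) = 1,601.44 + 24.47% × 1,870.00 = 2,059.03

2,059.03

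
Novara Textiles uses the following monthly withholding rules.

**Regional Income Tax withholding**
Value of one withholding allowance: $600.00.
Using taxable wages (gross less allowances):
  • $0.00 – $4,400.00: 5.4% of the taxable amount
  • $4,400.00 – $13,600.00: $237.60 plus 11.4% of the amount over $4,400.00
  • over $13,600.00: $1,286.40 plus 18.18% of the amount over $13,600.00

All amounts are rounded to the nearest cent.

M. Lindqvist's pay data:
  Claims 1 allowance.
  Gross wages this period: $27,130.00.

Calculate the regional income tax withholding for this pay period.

Regional Income Tax: taxable = $27,130.00 − 1×$600.00 = $26,530.00
  $1,286.40 + 18.18% × ($26,530.00 − $13,600.00) = $1,286.40 + 18.18% × $12,930.00 = $3,637.07

$3,637.07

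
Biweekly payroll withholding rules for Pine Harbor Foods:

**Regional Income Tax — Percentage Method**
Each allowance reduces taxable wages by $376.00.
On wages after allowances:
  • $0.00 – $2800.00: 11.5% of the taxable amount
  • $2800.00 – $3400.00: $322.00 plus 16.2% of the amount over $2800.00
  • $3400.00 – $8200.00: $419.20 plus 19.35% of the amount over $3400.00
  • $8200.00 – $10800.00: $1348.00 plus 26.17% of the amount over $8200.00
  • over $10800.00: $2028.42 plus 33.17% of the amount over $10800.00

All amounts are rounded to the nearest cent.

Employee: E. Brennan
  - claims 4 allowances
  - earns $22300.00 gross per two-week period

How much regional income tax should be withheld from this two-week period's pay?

Regional Income Tax: taxable = $22300.00 − 4×$376.00 = $20796.00
  $2028.42 + 33.17% × ($20796.00 − $10800.00) = $2028.42 + 33.17% × $9996.00 = $5344.09

$5344.09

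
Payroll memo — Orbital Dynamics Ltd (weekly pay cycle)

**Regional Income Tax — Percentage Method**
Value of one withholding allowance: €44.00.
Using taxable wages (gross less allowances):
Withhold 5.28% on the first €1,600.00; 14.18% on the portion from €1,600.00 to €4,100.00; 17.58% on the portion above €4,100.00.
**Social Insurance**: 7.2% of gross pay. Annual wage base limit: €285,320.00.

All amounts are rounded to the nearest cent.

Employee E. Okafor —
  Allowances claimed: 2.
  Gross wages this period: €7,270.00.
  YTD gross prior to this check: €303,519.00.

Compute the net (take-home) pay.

€6,289.20

Regional Income Tax: taxable = €7,270.00 − 2×€44.00 = €7,182.00
  €438.98 + 17.58% × (€7,182.00 − €4,100.00) = €438.98 + 17.58% × €3,082.00 = €980.80
Social Insurance: YTD €303,519.00 ≥ cap €285,320.00 → €0.00
Total withheld: €980.80 + €0.00 = €980.80
Net pay: €7,270.00 − €980.80 = €6,289.20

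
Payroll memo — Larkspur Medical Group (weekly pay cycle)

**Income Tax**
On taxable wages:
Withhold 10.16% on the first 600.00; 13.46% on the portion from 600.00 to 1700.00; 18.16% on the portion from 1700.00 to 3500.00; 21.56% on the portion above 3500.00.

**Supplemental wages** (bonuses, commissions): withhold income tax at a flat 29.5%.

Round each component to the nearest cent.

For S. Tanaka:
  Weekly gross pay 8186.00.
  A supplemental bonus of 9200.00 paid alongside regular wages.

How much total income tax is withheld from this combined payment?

Income Tax: taxable = 8186.00
  535.90 + 21.56% × (8186.00 − 3500.00) = 535.90 + 21.56% × 4686.00 = 1546.20
Supplemental (29.5% flat on bonus): 29.5% × 9200.00 = 2714.00
Total income tax: 1546.20 + 2714.00 = 4260.20

4260.20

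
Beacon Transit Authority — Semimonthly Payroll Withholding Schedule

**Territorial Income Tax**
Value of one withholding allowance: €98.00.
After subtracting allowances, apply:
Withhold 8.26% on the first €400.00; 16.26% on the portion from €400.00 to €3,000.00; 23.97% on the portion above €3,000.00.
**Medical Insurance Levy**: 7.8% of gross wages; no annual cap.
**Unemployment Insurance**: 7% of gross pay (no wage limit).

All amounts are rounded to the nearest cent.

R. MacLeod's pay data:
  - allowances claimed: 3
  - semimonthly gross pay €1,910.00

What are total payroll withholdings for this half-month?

€513.44

Territorial Income Tax: taxable = €1,910.00 − 3×€98.00 = €1,616.00
  €33.04 + 16.26% × (€1,616.00 − €400.00) = €33.04 + 16.26% × €1,216.00 = €230.76
Medical Insurance Levy: 7.8% × €1,910.00 = €148.98
Unemployment Insurance: 7% × €1,910.00 = €133.70
Total: €230.76 + €148.98 + €133.70 = €513.44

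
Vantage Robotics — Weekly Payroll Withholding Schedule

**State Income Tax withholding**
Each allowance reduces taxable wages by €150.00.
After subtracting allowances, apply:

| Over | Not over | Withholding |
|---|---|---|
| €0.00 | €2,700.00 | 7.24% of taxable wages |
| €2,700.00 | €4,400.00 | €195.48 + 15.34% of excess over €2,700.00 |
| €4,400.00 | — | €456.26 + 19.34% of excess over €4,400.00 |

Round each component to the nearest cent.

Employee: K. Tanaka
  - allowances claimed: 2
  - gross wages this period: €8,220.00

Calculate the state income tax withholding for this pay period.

State Income Tax: taxable = €8,220.00 − 2×€150.00 = €7,920.00
  €456.26 + 19.34% × (€7,920.00 − €4,400.00) = €456.26 + 19.34% × €3,520.00 = €1,137.03

€1,137.03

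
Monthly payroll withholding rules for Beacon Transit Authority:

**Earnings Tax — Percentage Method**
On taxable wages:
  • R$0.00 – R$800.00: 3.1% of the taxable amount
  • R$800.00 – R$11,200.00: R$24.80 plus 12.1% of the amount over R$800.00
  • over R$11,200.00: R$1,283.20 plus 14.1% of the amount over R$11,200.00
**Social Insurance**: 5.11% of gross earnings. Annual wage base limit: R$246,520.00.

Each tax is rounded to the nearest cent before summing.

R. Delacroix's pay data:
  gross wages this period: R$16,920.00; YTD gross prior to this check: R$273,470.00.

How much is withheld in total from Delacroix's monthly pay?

R$2,089.72

Earnings Tax: taxable = R$16,920.00
  R$1,283.20 + 14.1% × (R$16,920.00 − R$11,200.00) = R$1,283.20 + 14.1% × R$5,720.00 = R$2,089.72
Social Insurance: YTD R$273,470.00 ≥ cap R$246,520.00 → R$0.00
Total: R$2,089.72 + R$0.00 = R$2,089.72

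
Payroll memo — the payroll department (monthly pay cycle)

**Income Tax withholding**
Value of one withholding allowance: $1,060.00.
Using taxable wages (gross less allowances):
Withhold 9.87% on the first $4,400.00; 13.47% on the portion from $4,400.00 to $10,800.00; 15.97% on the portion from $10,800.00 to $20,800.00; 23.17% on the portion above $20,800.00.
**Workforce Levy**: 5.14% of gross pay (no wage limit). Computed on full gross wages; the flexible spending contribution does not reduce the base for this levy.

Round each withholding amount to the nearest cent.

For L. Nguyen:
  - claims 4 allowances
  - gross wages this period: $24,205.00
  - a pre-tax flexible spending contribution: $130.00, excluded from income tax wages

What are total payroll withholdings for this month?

Income Tax: taxable = $24,205.00 − $130.00 − 4×$1,060.00 = $19,835.00
  $1,296.36 + 15.97% × ($19,835.00 − $10,800.00) = $1,296.36 + 15.97% × $9,035.00 = $2,739.25
Workforce Levy: 5.14% × $24,205.00 = $1,244.14
Total: $2,739.25 + $1,244.14 = $3,983.39

$3,983.39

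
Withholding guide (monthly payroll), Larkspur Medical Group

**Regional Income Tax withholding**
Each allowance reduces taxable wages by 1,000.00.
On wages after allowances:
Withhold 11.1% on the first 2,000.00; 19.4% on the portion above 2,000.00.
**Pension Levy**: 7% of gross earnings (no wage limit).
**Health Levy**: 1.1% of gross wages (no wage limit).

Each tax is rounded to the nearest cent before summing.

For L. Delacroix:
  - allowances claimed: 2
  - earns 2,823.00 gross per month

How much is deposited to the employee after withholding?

Regional Income Tax: taxable = 2,823.00 − 2×1,000.00 = 823.00
  11.1% × 823.00 = 91.35
Pension Levy: 7% × 2,823.00 = 197.61
Health Levy: 1.1% × 2,823.00 = 31.05
Total withheld: 91.35 + 197.61 + 31.05 = 320.01
Net pay: 2,823.00 − 320.01 = 2,502.99

2,502.99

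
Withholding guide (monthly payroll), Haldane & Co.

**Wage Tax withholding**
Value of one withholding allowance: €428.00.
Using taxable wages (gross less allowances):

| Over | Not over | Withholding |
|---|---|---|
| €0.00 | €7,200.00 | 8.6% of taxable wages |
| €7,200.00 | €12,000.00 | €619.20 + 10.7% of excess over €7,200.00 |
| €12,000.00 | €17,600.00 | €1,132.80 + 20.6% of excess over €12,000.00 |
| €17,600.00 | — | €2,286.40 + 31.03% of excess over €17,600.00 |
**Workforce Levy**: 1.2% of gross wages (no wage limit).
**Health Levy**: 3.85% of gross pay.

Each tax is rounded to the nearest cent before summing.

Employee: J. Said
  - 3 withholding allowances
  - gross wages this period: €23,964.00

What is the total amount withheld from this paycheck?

€5,072.90

Wage Tax: taxable = €23,964.00 − 3×€428.00 = €22,680.00
  €2,286.40 + 31.03% × (€22,680.00 − €17,600.00) = €2,286.40 + 31.03% × €5,080.00 = €3,862.72
Workforce Levy: 1.2% × €23,964.00 = €287.57
Health Levy: 3.85% × €23,964.00 = €922.61
Total: €3,862.72 + €287.57 + €922.61 = €5,072.90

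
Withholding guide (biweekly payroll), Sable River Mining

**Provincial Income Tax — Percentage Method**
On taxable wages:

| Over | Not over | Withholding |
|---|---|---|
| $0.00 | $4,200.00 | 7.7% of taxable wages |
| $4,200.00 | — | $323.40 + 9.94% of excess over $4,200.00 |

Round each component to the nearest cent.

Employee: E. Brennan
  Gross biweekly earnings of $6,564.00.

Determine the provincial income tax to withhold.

$558.38

Provincial Income Tax: taxable = $6,564.00
  $323.40 + 9.94% × ($6,564.00 − $4,200.00) = $323.40 + 9.94% × $2,364.00 = $558.38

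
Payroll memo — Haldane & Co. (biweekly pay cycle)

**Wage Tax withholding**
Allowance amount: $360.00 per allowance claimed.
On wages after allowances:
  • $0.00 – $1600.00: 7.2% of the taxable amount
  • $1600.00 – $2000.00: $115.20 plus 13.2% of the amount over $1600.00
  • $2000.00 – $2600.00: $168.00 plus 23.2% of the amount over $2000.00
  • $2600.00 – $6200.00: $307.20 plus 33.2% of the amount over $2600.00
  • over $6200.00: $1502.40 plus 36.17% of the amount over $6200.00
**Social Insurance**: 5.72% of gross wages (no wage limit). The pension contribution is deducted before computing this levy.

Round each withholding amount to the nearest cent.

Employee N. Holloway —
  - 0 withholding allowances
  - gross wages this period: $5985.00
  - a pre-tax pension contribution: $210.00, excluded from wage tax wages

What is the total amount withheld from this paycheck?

Wage Tax: taxable = $5985.00 − $210.00 = $5775.00
  $307.20 + 33.2% × ($5775.00 − $2600.00) = $307.20 + 33.2% × $3175.00 = $1361.30
Social Insurance: 5.72% × $5775.00 = $330.33
Total: $1361.30 + $330.33 = $1691.63

$1691.63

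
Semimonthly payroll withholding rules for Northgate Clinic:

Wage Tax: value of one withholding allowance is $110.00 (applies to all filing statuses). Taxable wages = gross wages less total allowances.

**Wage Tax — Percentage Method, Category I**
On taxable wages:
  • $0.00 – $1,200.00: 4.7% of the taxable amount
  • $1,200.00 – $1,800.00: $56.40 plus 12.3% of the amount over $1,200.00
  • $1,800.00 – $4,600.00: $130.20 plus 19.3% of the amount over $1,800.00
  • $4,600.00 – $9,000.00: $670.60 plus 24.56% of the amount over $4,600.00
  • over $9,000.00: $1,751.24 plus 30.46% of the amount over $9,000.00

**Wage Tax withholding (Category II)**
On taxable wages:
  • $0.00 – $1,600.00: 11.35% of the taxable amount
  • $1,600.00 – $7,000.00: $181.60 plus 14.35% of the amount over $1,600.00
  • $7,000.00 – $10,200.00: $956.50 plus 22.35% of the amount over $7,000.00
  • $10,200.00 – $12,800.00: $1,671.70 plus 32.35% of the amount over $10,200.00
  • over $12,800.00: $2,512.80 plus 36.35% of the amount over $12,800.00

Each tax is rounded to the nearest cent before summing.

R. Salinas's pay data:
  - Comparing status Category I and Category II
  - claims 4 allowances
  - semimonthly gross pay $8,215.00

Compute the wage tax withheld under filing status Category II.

Wage Tax (Category II): taxable = $8,215.00 − 4×$110.00 = $7,775.00
  $956.50 + 22.35% × ($7,775.00 − $7,000.00) = $956.50 + 22.35% × $775.00 = $1,129.71

$1,129.71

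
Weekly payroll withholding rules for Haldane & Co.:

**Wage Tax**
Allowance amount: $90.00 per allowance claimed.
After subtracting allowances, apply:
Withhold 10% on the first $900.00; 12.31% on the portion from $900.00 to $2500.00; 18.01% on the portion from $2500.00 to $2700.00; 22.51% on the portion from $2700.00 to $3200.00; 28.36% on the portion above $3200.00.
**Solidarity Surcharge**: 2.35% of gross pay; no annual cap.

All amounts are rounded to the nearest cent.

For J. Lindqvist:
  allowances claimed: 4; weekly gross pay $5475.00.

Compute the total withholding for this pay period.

$1107.28

Wage Tax: taxable = $5475.00 − 4×$90.00 = $5115.00
  $435.53 + 28.36% × ($5115.00 − $3200.00) = $435.53 + 28.36% × $1915.00 = $978.62
Solidarity Surcharge: 2.35% × $5475.00 = $128.66
Total: $978.62 + $128.66 = $1107.28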